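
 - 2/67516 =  - 1 + 33757/33758 = - 0.00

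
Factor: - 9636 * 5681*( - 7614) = 416806471224= 2^3*3^5*11^1*13^1*19^1 * 23^1*47^1*73^1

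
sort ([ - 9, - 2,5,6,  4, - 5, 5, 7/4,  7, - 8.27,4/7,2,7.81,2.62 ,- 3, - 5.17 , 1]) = [ - 9, - 8.27, - 5.17,-5,-3, - 2,4/7, 1,7/4, 2, 2.62,4,5, 5,6,7 , 7.81]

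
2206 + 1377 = 3583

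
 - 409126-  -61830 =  - 347296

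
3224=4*806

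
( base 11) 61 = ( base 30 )27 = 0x43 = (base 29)29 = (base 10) 67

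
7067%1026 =911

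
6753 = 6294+459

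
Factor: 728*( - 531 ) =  - 2^3 *3^2*7^1*13^1*59^1  =  - 386568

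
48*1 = 48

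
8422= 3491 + 4931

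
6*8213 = 49278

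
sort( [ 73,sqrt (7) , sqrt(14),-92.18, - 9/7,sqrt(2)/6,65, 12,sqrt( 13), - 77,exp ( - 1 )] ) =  [ - 92.18, - 77, - 9/7,sqrt (2)/6,exp(- 1),sqrt( 7 ),sqrt( 13),sqrt( 14 ),12, 65,73 ]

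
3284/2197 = 1 +1087/2197 = 1.49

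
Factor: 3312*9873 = 32699376 = 2^4 * 3^4*23^1*1097^1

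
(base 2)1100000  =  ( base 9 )116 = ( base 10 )96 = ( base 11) 88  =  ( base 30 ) 36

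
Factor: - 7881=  - 3^1*37^1 * 71^1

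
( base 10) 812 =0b1100101100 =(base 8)1454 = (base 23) 1C7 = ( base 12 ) 578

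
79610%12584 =4106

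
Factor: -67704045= - 3^1*5^1*1163^1*3881^1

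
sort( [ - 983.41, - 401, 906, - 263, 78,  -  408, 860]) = [ - 983.41, - 408,-401, - 263, 78, 860,906 ] 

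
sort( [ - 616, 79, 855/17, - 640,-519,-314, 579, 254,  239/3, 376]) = [ - 640 , - 616,  -  519,- 314,855/17, 79,239/3,254,376,  579 ] 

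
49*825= 40425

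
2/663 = 2/663 = 0.00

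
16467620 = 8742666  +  7724954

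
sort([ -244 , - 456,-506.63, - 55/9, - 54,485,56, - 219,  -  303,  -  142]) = [ - 506.63, - 456, - 303, - 244, - 219,-142, -54, - 55/9,56,485 ] 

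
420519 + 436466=856985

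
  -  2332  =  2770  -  5102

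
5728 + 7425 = 13153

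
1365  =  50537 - 49172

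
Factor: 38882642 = 2^1*19441321^1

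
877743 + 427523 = 1305266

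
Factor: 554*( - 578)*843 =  - 2^2 * 3^1*17^2*277^1*281^1=   -269938716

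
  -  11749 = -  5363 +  - 6386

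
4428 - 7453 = - 3025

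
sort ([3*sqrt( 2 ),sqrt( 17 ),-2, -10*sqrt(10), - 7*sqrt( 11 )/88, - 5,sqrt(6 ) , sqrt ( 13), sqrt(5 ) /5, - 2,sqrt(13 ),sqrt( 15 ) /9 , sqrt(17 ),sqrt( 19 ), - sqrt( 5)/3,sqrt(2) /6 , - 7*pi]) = [ - 10 * sqrt( 10),  -  7*pi,  -  5, - 2, - 2,  -  sqrt ( 5 )/3, - 7*sqrt(11 ) /88,sqrt (2 )/6, sqrt( 15 ) /9, sqrt (5)/5,sqrt(6),sqrt(13 ),sqrt( 13) , sqrt( 17 ),sqrt(17 )  ,  3*sqrt( 2),sqrt (19)] 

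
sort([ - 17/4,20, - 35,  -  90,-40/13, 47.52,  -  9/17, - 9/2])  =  [-90, - 35,-9/2 , - 17/4, - 40/13, -9/17,20, 47.52]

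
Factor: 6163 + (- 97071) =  - 90908 = - 2^2 * 22727^1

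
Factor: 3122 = 2^1*7^1*223^1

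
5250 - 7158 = -1908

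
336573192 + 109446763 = 446019955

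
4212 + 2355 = 6567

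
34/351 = 34/351 = 0.10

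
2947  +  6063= 9010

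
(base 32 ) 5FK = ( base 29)6jn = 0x15F4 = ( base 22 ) BDA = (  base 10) 5620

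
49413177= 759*65103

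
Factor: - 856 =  - 2^3*107^1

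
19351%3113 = 673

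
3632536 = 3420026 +212510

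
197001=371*531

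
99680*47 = 4684960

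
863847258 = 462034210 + 401813048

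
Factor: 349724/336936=629/606 = 2^(-1)*3^(-1) * 17^1*37^1*101^ (- 1) 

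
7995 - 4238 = 3757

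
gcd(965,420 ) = 5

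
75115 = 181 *415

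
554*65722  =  36409988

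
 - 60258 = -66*913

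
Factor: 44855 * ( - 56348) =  - 2^2 * 5^1 * 8971^1 * 14087^1 = - 2527489540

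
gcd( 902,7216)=902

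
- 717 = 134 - 851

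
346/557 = 346/557 = 0.62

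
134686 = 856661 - 721975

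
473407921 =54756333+418651588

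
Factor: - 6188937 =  - 3^1*2062979^1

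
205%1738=205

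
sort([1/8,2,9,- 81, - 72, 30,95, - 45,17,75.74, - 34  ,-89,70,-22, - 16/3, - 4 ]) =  [ - 89, - 81, - 72 , - 45, - 34, - 22, - 16/3,-4, 1/8,2 , 9,17, 30 , 70,75.74,95 ] 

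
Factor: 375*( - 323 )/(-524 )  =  2^(- 2 ) * 3^1*5^3*17^1*19^1*  131^(  -  1) = 121125/524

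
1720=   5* 344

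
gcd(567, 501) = 3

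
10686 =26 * 411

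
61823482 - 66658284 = -4834802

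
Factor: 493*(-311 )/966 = -153323/966  =  - 2^( - 1)  *  3^(-1 ) * 7^(  -  1) *17^1*23^(-1)*29^1*311^1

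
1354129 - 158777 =1195352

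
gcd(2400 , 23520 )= 480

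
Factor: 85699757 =11^1*13^1*499^1 *1201^1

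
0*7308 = 0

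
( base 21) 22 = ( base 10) 44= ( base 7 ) 62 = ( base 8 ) 54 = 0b101100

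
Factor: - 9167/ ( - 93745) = 5^( - 1)*89^1*103^1 * 18749^( - 1 )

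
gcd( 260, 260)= 260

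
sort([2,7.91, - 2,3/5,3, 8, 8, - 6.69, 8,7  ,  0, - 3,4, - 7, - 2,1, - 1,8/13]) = [- 7, - 6.69, - 3, - 2, - 2, - 1, 0,3/5,8/13,1,  2, 3, 4,7, 7.91,8,8, 8] 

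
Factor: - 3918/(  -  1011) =2^1*337^( - 1)*653^1= 1306/337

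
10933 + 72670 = 83603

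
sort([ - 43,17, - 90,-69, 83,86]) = [ - 90,-69, - 43, 17 , 83,  86 ]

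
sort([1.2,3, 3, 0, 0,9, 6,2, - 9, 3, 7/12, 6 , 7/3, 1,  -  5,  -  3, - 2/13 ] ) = [ - 9, - 5,-3, - 2/13, 0, 0, 7/12,1, 1.2 , 2,7/3,3,3, 3, 6  ,  6,9 ]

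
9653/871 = 11 + 72/871 = 11.08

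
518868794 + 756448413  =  1275317207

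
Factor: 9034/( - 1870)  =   - 5^( - 1)*11^( - 1)*17^ ( - 1 )*4517^1= - 4517/935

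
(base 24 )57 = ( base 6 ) 331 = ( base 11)106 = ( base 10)127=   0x7f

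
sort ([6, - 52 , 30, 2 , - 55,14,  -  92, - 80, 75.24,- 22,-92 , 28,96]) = [ - 92, -92, - 80 , - 55,-52, - 22, 2, 6, 14, 28,30  ,  75.24,96]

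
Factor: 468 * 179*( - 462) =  - 38702664= -2^3 * 3^3*7^1*11^1 *13^1*179^1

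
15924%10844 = 5080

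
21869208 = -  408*( -53601 ) 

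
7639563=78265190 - 70625627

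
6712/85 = 78+82/85 = 78.96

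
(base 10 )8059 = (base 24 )DNJ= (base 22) ge7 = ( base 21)i5g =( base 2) 1111101111011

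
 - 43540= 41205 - 84745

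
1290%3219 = 1290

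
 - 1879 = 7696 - 9575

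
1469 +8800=10269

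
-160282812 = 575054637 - 735337449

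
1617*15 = 24255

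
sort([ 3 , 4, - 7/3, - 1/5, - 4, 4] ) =[  -  4, - 7/3, -1/5 , 3,4, 4]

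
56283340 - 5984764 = 50298576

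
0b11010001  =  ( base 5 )1314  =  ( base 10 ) 209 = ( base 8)321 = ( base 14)10D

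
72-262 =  - 190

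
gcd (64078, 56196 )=14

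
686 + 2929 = 3615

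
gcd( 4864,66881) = 1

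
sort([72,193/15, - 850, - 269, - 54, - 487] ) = [ - 850, - 487,-269, - 54, 193/15, 72 ] 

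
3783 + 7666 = 11449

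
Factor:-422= - 2^1*211^1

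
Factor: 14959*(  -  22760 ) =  - 2^3*5^1*7^1*569^1 * 2137^1 = - 340466840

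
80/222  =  40/111 =0.36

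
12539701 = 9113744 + 3425957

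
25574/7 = 25574/7= 3653.43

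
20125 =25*805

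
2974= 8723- 5749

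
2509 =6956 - 4447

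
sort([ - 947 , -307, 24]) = [ - 947 ,-307 , 24]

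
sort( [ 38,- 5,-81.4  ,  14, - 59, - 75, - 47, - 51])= [ - 81.4, - 75, - 59,-51 ,-47,-5, 14, 38] 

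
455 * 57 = 25935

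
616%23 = 18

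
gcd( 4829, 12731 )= 439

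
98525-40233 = 58292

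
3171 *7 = 22197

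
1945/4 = 486 + 1/4=486.25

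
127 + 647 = 774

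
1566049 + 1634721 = 3200770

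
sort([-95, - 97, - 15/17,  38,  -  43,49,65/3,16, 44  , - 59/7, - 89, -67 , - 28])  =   [-97,-95, - 89,-67, - 43,  -  28 ,-59/7,-15/17, 16,65/3, 38, 44 , 49]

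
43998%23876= 20122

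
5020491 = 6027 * 833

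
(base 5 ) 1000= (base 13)98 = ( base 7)236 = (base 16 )7D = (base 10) 125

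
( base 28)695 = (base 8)11541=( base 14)1B45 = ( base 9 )6722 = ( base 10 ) 4961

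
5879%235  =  4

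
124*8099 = 1004276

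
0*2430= 0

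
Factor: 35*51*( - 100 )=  - 2^2*3^1*5^3*7^1* 17^1 = - 178500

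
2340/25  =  468/5 = 93.60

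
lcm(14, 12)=84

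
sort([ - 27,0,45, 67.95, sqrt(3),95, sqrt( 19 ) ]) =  [-27,0 , sqrt(3), sqrt( 19),45,67.95, 95 ] 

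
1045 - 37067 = - 36022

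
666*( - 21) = -13986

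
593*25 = 14825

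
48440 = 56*865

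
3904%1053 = 745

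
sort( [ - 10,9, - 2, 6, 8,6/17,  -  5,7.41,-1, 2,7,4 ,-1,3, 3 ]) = [ - 10, - 5, - 2, - 1, - 1,6/17, 2,3, 3, 4, 6,7,7.41,  8,  9]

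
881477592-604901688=276575904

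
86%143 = 86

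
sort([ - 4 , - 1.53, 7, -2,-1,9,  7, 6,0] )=[ - 4,  -  2, - 1.53,  -  1, 0 , 6,7, 7,9 ] 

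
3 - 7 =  - 4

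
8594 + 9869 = 18463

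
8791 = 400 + 8391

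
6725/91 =73 +82/91 = 73.90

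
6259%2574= 1111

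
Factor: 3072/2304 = 4/3 =2^2*3^(-1)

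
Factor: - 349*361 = -19^2*349^1 = -125989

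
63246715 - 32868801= 30377914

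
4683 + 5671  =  10354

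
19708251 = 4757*4143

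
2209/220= 10 + 9/220 = 10.04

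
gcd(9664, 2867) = 1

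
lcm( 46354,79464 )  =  556248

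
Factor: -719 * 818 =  - 588142 = - 2^1 * 409^1*719^1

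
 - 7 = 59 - 66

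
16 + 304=320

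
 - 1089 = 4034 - 5123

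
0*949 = 0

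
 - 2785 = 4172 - 6957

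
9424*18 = 169632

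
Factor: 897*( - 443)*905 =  - 3^1*5^1*13^1 * 23^1 * 181^1 * 443^1  =  - 359620755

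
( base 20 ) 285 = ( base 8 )1705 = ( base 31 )104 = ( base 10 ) 965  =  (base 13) 593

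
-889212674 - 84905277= - 974117951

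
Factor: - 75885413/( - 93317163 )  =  3^( - 1)*2269^( - 1 )*4919^1*13709^( - 1)*15427^1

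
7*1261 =8827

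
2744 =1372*2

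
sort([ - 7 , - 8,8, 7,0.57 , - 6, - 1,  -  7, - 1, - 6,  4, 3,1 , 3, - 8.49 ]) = [ - 8.49,  -  8 , -7,-7, - 6, - 6 , - 1, - 1, 0.57 , 1, 3,3,4,7,  8]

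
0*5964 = 0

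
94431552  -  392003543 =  - 297571991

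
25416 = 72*353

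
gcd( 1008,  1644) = 12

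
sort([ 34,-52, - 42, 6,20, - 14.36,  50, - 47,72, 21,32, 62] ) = [ - 52, - 47, - 42, - 14.36,6, 20,  21, 32, 34, 50, 62, 72 ] 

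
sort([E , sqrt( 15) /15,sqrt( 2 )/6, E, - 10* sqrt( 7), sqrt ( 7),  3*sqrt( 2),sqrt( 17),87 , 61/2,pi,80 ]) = [  -  10 * sqrt ( 7),sqrt(2)/6,sqrt( 15 )/15,  sqrt (7), E, E,  pi,  sqrt( 17 ), 3*sqrt( 2 ), 61/2, 80, 87 ]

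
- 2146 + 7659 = 5513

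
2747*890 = 2444830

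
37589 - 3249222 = -3211633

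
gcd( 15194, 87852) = 2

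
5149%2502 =145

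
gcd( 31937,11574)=1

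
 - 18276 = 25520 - 43796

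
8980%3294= 2392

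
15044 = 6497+8547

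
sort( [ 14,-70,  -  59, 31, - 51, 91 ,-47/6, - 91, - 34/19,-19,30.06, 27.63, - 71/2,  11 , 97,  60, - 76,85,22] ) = [- 91, - 76, - 70, - 59, - 51, - 71/2, - 19,-47/6,-34/19 , 11 , 14 , 22,  27.63,30.06, 31, 60, 85, 91,  97 ]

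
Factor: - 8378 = -2^1*59^1*71^1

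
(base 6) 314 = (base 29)42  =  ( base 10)118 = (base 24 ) 4m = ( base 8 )166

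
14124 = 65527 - 51403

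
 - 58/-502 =29/251 = 0.12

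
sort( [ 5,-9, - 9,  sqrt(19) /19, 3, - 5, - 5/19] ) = [ -9,-9, - 5, - 5/19, sqrt (19)/19,3, 5] 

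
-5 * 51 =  - 255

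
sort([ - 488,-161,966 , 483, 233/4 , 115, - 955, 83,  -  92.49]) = [ - 955,  -  488, - 161, - 92.49, 233/4, 83, 115, 483,  966 ] 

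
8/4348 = 2/1087 = 0.00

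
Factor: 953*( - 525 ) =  - 500325 = - 3^1*5^2*7^1*953^1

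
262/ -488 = - 131/244 =-  0.54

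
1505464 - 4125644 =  - 2620180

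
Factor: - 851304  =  -2^3*3^1*79^1* 449^1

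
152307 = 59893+92414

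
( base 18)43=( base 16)4b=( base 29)2h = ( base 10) 75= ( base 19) 3i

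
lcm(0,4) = 0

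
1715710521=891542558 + 824167963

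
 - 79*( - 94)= 7426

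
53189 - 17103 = 36086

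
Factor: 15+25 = 40 = 2^3 * 5^1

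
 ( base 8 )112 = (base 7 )134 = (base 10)74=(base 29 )2G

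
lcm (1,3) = 3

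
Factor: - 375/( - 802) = 2^(  -  1)*3^1*5^3*401^( - 1)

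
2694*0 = 0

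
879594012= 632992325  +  246601687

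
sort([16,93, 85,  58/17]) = [58/17,16,85, 93]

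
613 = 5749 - 5136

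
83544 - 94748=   -  11204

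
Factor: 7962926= 2^1 *3981463^1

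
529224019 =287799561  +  241424458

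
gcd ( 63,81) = 9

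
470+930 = 1400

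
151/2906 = 151/2906 = 0.05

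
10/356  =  5/178  =  0.03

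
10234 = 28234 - 18000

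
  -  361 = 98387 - 98748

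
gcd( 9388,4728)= 4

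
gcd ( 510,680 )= 170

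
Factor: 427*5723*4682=11441501722 = 2^1*7^1 * 59^1*61^1*97^1*2341^1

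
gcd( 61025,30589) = 1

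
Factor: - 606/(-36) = 2^( - 1)*3^(-1 )*101^1 =101/6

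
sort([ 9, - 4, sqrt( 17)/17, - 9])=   [  -  9, - 4, sqrt(17)/17,  9 ]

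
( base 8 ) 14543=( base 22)d99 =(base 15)1dd4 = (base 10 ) 6499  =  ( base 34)5l5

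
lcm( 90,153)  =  1530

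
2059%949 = 161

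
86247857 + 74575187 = 160823044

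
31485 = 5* 6297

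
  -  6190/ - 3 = 6190/3 = 2063.33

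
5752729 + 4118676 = 9871405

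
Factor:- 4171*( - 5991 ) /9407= 24988461/9407 = 3^1*23^( - 1 ) * 43^1*97^1*409^( - 1)*1997^1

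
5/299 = 5/299 = 0.02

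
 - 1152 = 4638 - 5790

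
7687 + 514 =8201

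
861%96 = 93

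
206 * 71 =14626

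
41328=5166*8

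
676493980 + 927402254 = 1603896234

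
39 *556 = 21684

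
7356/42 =175 + 1/7 = 175.14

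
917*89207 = 81802819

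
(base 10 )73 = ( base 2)1001001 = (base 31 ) 2b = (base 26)2L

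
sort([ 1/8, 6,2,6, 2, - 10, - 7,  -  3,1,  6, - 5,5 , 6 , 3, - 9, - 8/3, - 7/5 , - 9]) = [ - 10, - 9, - 9, - 7, - 5 , - 3 ,-8/3 , - 7/5,  1/8, 1,2,  2,  3, 5, 6,6,6, 6 ]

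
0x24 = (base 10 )36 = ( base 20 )1g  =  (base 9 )40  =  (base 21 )1F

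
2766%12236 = 2766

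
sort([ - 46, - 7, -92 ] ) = [ - 92, - 46,  -  7]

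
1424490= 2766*515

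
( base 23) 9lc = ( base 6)40200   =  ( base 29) 677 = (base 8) 12210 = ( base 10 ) 5256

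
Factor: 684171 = 3^2*19^1*4001^1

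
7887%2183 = 1338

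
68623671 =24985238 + 43638433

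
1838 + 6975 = 8813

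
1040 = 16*65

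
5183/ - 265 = -20 + 117/265 = -19.56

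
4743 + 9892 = 14635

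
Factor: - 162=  - 2^1*  3^4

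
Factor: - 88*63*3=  - 2^3*3^3*7^1*11^1 = - 16632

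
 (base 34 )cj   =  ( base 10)427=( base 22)j9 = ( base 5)3202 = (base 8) 653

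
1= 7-6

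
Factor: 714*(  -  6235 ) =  - 4451790 = - 2^1*3^1*5^1*7^1*17^1*29^1*43^1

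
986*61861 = 60994946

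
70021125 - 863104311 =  - 793083186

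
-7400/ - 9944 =925/1243 =0.74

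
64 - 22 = 42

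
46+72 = 118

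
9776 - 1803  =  7973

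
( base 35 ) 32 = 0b1101011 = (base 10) 107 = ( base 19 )5C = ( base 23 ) 4f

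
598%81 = 31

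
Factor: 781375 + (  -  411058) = 370317 = 3^1*123439^1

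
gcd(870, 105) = 15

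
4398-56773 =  - 52375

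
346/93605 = 346/93605= 0.00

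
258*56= 14448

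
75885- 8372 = 67513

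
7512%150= 12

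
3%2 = 1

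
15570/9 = 1730 = 1730.00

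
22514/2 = 11257 = 11257.00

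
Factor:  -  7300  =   - 2^2*5^2*73^1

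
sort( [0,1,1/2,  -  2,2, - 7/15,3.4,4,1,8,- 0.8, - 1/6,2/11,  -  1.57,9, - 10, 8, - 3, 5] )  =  [ -10,  -  3, - 2, - 1.57,-0.8 , - 7/15,-1/6,0, 2/11,1/2,1,1,2,3.4,4 , 5,8,  8, 9]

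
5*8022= 40110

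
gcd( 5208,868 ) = 868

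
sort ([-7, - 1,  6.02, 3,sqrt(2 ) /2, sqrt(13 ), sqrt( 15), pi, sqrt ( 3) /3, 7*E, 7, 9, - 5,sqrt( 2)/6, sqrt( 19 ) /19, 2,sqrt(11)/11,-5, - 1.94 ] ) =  [ - 7, -5 , - 5, - 1.94, - 1,sqrt( 19) /19, sqrt(2) /6, sqrt(11)/11 , sqrt ( 3) /3, sqrt( 2) /2, 2, 3, pi, sqrt(13),sqrt( 15),6.02, 7, 9,7*E ]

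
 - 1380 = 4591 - 5971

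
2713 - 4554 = - 1841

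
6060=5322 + 738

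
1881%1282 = 599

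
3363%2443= 920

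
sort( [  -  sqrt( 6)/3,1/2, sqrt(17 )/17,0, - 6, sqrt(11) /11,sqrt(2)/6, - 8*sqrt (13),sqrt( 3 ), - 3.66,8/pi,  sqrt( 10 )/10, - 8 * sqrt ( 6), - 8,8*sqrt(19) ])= [ - 8*sqrt( 13 ), - 8*sqrt( 6), - 8, - 6, - 3.66, - sqrt( 6 ) /3,0,sqrt( 2 )/6, sqrt(17 ) /17, sqrt( 11)/11,sqrt( 10) /10,1/2, sqrt( 3),8/pi,8*sqrt( 19 )]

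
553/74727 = 553/74727 = 0.01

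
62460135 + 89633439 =152093574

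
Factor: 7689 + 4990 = 31^1*409^1 = 12679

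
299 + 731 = 1030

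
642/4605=214/1535= 0.14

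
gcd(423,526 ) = 1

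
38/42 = 19/21 = 0.90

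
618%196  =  30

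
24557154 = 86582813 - 62025659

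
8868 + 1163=10031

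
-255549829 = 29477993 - 285027822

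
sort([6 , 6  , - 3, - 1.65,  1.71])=[ -3,  -  1.65,1.71,  6, 6]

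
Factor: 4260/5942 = 2130/2971 = 2^1*3^1*5^1*71^1*2971^( - 1 )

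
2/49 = 2/49 = 0.04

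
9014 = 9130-116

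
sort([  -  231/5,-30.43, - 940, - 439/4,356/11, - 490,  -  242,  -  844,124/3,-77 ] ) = [-940 ,-844, - 490,-242,-439/4, - 77, - 231/5,-30.43, 356/11,124/3 ] 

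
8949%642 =603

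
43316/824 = 10829/206 = 52.57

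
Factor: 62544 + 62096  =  2^5 * 5^1*19^1*41^1 =124640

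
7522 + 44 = 7566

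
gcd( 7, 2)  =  1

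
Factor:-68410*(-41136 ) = 2^5 * 3^1*5^1*857^1*6841^1 = 2814113760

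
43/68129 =43/68129 = 0.00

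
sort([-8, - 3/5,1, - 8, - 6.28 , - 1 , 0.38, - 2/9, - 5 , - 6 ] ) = [ - 8,-8,-6.28,  -  6 ,  -  5, - 1, - 3/5, - 2/9,0.38, 1 ] 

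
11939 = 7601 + 4338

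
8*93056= 744448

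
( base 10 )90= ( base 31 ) 2s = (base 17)55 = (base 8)132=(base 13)6c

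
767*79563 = 61024821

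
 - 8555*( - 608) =5201440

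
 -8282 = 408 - 8690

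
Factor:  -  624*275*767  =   -2^4*3^1*5^2*11^1 * 13^2*59^1  =  -131617200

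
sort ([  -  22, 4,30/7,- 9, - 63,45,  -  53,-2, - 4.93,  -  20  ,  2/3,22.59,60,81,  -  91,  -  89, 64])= [ - 91, - 89, - 63 , - 53, - 22,- 20, - 9, - 4.93, - 2, 2/3,4,30/7,  22.59, 45, 60,64, 81 ]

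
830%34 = 14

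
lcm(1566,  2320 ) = 62640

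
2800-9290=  - 6490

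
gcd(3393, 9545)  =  1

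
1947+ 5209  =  7156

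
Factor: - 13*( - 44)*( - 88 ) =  - 50336 = - 2^5 *11^2*13^1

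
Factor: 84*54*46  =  2^4*3^4*7^1*23^1 = 208656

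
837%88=45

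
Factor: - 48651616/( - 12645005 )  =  2^5*5^(-1 )*13^1*53^( - 1) * 107^1*1093^1*47717^( - 1)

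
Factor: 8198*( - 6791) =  - 2^1*4099^1*6791^1 =- 55672618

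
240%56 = 16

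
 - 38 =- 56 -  - 18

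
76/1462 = 38/731 = 0.05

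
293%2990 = 293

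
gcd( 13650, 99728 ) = 2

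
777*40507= 31473939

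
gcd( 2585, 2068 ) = 517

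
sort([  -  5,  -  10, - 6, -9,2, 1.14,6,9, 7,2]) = [- 10, - 9, - 6,- 5, 1.14  ,  2,  2,6,7,9]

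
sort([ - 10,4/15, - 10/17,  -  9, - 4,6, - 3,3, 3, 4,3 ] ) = [ - 10,-9,-4,-3, - 10/17,  4/15,3,3, 3, 4,6]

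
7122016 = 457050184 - 449928168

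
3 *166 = 498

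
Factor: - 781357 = -781357^1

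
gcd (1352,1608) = 8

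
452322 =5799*78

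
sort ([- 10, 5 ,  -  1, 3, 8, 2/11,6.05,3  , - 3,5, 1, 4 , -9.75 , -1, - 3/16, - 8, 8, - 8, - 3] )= [ - 10,  -  9.75, - 8, - 8, - 3, - 3  , - 1, - 1, - 3/16, 2/11, 1, 3, 3, 4, 5, 5,6.05, 8,8]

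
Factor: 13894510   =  2^1*5^1*7^1*19^1*31^1*337^1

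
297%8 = 1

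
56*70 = 3920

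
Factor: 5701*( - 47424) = -2^6*3^1*13^1*19^1*5701^1=- 270364224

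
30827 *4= 123308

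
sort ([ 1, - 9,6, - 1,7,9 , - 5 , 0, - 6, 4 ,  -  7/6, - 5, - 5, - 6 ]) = [ - 9,  -  6, - 6,-5, - 5, - 5 , - 7/6, - 1,0,1,4,6, 7 , 9] 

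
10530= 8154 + 2376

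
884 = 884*1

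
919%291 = 46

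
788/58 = 13 + 17/29 = 13.59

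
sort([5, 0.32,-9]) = [ - 9, 0.32, 5 ] 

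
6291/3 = 2097 = 2097.00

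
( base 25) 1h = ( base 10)42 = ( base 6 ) 110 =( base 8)52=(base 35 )17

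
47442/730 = 23721/365 = 64.99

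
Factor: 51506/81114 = 25753/40557 =3^(-1 )*7^1*11^( - 1)*13^1*283^1*1229^ ( - 1) 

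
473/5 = 94  +  3/5 = 94.60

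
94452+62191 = 156643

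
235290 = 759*310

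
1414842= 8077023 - 6662181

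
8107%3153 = 1801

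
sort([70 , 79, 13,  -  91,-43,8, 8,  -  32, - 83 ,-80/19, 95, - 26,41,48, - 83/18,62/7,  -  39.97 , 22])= [ - 91,- 83, - 43, - 39.97, - 32,- 26, -83/18, - 80/19, 8,8,62/7, 13, 22,  41,48,70,79,95] 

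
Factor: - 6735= - 3^1*5^1*449^1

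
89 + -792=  - 703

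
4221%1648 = 925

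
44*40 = 1760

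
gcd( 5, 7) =1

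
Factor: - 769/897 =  - 3^( - 1)*13^( - 1)*23^ ( - 1)*769^1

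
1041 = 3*347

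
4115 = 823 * 5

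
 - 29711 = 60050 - 89761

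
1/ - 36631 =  - 1+36630/36631 = - 0.00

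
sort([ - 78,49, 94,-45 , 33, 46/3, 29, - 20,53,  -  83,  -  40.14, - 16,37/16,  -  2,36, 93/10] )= [ - 83, - 78, - 45,-40.14,- 20, - 16, - 2,  37/16, 93/10,46/3,29, 33,36, 49, 53, 94 ] 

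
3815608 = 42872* 89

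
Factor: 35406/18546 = 3^1* 7^1*11^(-1) = 21/11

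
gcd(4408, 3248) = 232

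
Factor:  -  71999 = - 71999^1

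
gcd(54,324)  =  54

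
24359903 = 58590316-34230413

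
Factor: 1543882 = 2^1*771941^1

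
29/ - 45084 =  -29/45084 = - 0.00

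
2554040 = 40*63851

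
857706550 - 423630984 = 434075566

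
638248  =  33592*19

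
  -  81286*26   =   - 2113436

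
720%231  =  27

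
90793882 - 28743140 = 62050742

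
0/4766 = 0=0.00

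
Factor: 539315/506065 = 811/761=761^ ( - 1 ) * 811^1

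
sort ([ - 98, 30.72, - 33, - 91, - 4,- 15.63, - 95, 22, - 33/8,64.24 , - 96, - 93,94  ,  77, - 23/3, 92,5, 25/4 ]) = [ - 98, - 96, - 95,-93, - 91,-33,-15.63, - 23/3, - 33/8, - 4, 5,25/4, 22, 30.72,  64.24, 77,92, 94]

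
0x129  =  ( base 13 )19b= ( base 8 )451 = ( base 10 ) 297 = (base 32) 99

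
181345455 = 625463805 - 444118350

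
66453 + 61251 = 127704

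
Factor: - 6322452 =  -2^2*3^1*526871^1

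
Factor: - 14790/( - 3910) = 3^1*23^(-1)* 29^1  =  87/23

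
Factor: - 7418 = -2^1*3709^1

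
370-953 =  - 583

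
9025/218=9025/218= 41.40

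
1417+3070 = 4487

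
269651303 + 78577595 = 348228898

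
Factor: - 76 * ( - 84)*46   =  293664= 2^5*3^1*7^1*19^1*23^1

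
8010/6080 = 801/608=1.32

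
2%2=0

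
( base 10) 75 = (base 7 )135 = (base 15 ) 50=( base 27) 2l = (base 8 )113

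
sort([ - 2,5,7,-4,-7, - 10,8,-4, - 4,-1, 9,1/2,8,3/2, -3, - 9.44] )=[ - 10,-9.44,- 7, - 4,- 4,-4, -3,-2 ,-1,1/2,3/2, 5,7, 8,8,9 ]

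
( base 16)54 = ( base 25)39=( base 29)2Q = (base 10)84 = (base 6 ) 220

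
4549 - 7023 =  - 2474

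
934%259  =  157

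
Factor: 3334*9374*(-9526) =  - 2^3*11^1*43^1*109^1*433^1*1667^1 = - 297715277816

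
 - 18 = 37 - 55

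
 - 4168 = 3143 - 7311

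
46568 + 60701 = 107269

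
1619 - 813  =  806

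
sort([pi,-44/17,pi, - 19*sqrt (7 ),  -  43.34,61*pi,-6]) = [  -  19*sqrt( 7),- 43.34  ,-6, - 44/17,pi, pi , 61*pi ]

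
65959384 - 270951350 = - 204991966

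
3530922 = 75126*47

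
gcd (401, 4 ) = 1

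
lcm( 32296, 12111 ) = 96888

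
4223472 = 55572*76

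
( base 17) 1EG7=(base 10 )9238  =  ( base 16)2416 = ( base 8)22026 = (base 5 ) 243423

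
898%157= 113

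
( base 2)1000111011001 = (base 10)4569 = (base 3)20021020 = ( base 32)4ep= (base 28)5N5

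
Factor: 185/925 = 5^( - 1) = 1/5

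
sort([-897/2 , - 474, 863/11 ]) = [ - 474,-897/2, 863/11 ] 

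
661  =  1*661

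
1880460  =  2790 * 674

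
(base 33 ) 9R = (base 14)192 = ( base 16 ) 144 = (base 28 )BG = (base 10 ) 324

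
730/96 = 365/48 = 7.60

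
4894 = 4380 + 514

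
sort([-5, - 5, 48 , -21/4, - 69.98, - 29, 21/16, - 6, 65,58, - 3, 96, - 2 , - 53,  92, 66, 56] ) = [ - 69.98, - 53, - 29, - 6, - 21/4, - 5,-5, - 3, - 2,21/16,48, 56 , 58, 65,66,92,96 ]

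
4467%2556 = 1911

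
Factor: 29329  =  139^1*211^1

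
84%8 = 4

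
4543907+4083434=8627341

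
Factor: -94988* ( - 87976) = 8356664288   =  2^5 * 7^1*1571^1*23747^1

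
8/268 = 2/67 = 0.03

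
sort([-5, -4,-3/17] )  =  [ - 5, - 4 ,-3/17] 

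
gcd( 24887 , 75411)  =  1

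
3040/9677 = 3040/9677 = 0.31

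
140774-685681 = -544907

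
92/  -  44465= -92/44465 = - 0.00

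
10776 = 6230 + 4546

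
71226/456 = 156 + 15/76=156.20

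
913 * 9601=8765713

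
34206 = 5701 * 6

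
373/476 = 373/476 = 0.78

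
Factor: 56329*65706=3701153274 = 2^1*3^1*7^1*13^1*47^1*233^1*619^1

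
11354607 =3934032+7420575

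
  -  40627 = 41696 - 82323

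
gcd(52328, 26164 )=26164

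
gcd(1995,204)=3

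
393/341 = 1 + 52/341 = 1.15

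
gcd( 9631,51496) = 1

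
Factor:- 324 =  - 2^2*3^4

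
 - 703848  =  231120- 934968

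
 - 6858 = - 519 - 6339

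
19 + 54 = 73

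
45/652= 45/652 = 0.07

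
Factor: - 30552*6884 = - 210319968 = -2^5*3^1*19^1 * 67^1*1721^1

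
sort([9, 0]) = [ 0, 9]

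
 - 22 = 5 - 27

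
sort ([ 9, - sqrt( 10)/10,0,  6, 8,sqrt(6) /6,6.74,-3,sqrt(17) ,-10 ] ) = [ - 10,-3,  -  sqrt( 10 ) /10 , 0,sqrt( 6)/6, sqrt(17 ) , 6,6.74,8,9 ]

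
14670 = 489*30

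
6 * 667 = 4002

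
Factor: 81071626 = 2^1*40535813^1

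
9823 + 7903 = 17726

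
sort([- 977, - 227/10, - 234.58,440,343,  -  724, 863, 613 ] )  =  [-977, - 724, - 234.58, - 227/10, 343,440,  613, 863] 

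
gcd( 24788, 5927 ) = 1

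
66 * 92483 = 6103878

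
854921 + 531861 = 1386782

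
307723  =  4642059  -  4334336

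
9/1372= 9/1372  =  0.01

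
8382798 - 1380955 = 7001843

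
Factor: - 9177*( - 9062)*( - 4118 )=-342461008932 = - 2^2 * 3^1*7^1*19^1* 23^2*29^1*71^1*197^1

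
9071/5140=1 + 3931/5140 = 1.76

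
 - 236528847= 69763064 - 306291911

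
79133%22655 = 11168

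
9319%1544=55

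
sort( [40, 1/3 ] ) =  [ 1/3,  40]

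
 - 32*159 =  - 5088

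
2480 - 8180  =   - 5700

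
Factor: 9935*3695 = 36709825 = 5^2* 739^1*1987^1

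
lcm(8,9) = 72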